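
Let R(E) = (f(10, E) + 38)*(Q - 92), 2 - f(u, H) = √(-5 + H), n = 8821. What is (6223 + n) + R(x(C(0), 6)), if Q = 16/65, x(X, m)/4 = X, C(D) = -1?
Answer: 147860/13 + 17892*I/65 ≈ 11374.0 + 275.26*I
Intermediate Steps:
x(X, m) = 4*X
f(u, H) = 2 - √(-5 + H)
Q = 16/65 (Q = 16*(1/65) = 16/65 ≈ 0.24615)
R(E) = -47712/13 + 5964*√(-5 + E)/65 (R(E) = ((2 - √(-5 + E)) + 38)*(16/65 - 92) = (40 - √(-5 + E))*(-5964/65) = -47712/13 + 5964*√(-5 + E)/65)
(6223 + n) + R(x(C(0), 6)) = (6223 + 8821) + (-47712/13 + 5964*√(-5 + 4*(-1))/65) = 15044 + (-47712/13 + 5964*√(-5 - 4)/65) = 15044 + (-47712/13 + 5964*√(-9)/65) = 15044 + (-47712/13 + 5964*(3*I)/65) = 15044 + (-47712/13 + 17892*I/65) = 147860/13 + 17892*I/65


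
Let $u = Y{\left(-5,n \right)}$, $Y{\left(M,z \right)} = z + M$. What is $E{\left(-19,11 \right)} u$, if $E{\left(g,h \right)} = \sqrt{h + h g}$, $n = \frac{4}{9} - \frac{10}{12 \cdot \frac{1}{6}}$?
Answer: $- \frac{86 i \sqrt{22}}{3} \approx - 134.46 i$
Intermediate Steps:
$n = - \frac{41}{9}$ ($n = 4 \cdot \frac{1}{9} - \frac{10}{12 \cdot \frac{1}{6}} = \frac{4}{9} - \frac{10}{2} = \frac{4}{9} - 5 = - \frac{41}{9} \approx -4.5556$)
$E{\left(g,h \right)} = \sqrt{h + g h}$
$Y{\left(M,z \right)} = M + z$
$u = - \frac{86}{9}$ ($u = -5 - \frac{41}{9} = - \frac{86}{9} \approx -9.5556$)
$E{\left(-19,11 \right)} u = \sqrt{11 \left(1 - 19\right)} \left(- \frac{86}{9}\right) = \sqrt{11 \left(-18\right)} \left(- \frac{86}{9}\right) = \sqrt{-198} \left(- \frac{86}{9}\right) = 3 i \sqrt{22} \left(- \frac{86}{9}\right) = - \frac{86 i \sqrt{22}}{3}$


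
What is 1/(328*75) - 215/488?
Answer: -82633/187575 ≈ -0.44053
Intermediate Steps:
1/(328*75) - 215/488 = (1/328)*(1/75) - 215*1/488 = 1/24600 - 215/488 = -82633/187575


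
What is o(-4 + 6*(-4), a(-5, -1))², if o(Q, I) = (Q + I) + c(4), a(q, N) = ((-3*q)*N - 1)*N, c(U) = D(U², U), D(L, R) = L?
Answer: 16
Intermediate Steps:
c(U) = U²
a(q, N) = N*(-1 - 3*N*q) (a(q, N) = (-3*N*q - 1)*N = (-1 - 3*N*q)*N = N*(-1 - 3*N*q))
o(Q, I) = 16 + I + Q (o(Q, I) = (Q + I) + 4² = (I + Q) + 16 = 16 + I + Q)
o(-4 + 6*(-4), a(-5, -1))² = (16 - 1*(-1)*(1 + 3*(-1)*(-5)) + (-4 + 6*(-4)))² = (16 - 1*(-1)*(1 + 15) + (-4 - 24))² = (16 - 1*(-1)*16 - 28)² = (16 + 16 - 28)² = 4² = 16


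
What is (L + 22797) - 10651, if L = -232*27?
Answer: 5882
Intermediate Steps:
L = -6264
(L + 22797) - 10651 = (-6264 + 22797) - 10651 = 16533 - 10651 = 5882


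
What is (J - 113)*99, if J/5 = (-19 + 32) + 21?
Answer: 5643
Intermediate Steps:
J = 170 (J = 5*((-19 + 32) + 21) = 5*(13 + 21) = 5*34 = 170)
(J - 113)*99 = (170 - 113)*99 = 57*99 = 5643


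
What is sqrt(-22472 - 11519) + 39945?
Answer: 39945 + I*sqrt(33991) ≈ 39945.0 + 184.37*I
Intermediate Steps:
sqrt(-22472 - 11519) + 39945 = sqrt(-33991) + 39945 = I*sqrt(33991) + 39945 = 39945 + I*sqrt(33991)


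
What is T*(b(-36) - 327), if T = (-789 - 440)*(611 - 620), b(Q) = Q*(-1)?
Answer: -3218751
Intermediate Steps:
b(Q) = -Q
T = 11061 (T = -1229*(-9) = 11061)
T*(b(-36) - 327) = 11061*(-1*(-36) - 327) = 11061*(36 - 327) = 11061*(-291) = -3218751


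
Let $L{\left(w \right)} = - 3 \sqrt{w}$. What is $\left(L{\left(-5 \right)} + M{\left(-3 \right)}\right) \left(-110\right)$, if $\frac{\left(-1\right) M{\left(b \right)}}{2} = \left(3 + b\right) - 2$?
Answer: $-440 + 330 i \sqrt{5} \approx -440.0 + 737.9 i$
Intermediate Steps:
$M{\left(b \right)} = -2 - 2 b$ ($M{\left(b \right)} = - 2 \left(\left(3 + b\right) - 2\right) = - 2 \left(1 + b\right) = -2 - 2 b$)
$\left(L{\left(-5 \right)} + M{\left(-3 \right)}\right) \left(-110\right) = \left(- 3 \sqrt{-5} - -4\right) \left(-110\right) = \left(- 3 i \sqrt{5} + \left(-2 + 6\right)\right) \left(-110\right) = \left(- 3 i \sqrt{5} + 4\right) \left(-110\right) = \left(4 - 3 i \sqrt{5}\right) \left(-110\right) = -440 + 330 i \sqrt{5}$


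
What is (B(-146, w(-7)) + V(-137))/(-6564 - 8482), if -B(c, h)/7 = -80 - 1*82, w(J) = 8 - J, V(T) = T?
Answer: -997/15046 ≈ -0.066263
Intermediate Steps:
B(c, h) = 1134 (B(c, h) = -7*(-80 - 1*82) = -7*(-80 - 82) = -7*(-162) = 1134)
(B(-146, w(-7)) + V(-137))/(-6564 - 8482) = (1134 - 137)/(-6564 - 8482) = 997/(-15046) = 997*(-1/15046) = -997/15046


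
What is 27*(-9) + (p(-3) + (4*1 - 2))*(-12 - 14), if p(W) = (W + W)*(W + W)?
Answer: -1231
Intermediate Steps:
p(W) = 4*W**2 (p(W) = (2*W)*(2*W) = 4*W**2)
27*(-9) + (p(-3) + (4*1 - 2))*(-12 - 14) = 27*(-9) + (4*(-3)**2 + (4*1 - 2))*(-12 - 14) = -243 + (4*9 + (4 - 2))*(-26) = -243 + (36 + 2)*(-26) = -243 + 38*(-26) = -243 - 988 = -1231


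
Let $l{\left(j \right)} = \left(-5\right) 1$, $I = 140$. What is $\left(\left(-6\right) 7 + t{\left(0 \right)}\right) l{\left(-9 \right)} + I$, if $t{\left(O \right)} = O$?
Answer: $350$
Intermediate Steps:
$l{\left(j \right)} = -5$
$\left(\left(-6\right) 7 + t{\left(0 \right)}\right) l{\left(-9 \right)} + I = \left(\left(-6\right) 7 + 0\right) \left(-5\right) + 140 = \left(-42 + 0\right) \left(-5\right) + 140 = \left(-42\right) \left(-5\right) + 140 = 210 + 140 = 350$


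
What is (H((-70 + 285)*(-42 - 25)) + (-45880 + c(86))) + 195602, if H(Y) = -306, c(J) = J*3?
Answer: 149674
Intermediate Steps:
c(J) = 3*J
(H((-70 + 285)*(-42 - 25)) + (-45880 + c(86))) + 195602 = (-306 + (-45880 + 3*86)) + 195602 = (-306 + (-45880 + 258)) + 195602 = (-306 - 45622) + 195602 = -45928 + 195602 = 149674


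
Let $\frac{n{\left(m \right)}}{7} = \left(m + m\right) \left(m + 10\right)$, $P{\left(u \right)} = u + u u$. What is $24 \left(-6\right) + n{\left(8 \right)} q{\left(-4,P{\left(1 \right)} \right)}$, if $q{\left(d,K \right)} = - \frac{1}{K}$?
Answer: $-1152$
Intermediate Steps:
$P{\left(u \right)} = u + u^{2}$
$n{\left(m \right)} = 14 m \left(10 + m\right)$ ($n{\left(m \right)} = 7 \left(m + m\right) \left(m + 10\right) = 7 \cdot 2 m \left(10 + m\right) = 14 m \left(10 + m\right)$)
$24 \left(-6\right) + n{\left(8 \right)} q{\left(-4,P{\left(1 \right)} \right)} = 24 \left(-6\right) + 14 \cdot 8 \left(10 + 8\right) \left(- \frac{1}{1 \left(1 + 1\right)}\right) = -144 + 14 \cdot 8 \cdot 18 \left(- \frac{1}{1 \cdot 2}\right) = -144 + 2016 \left(- \frac{1}{2}\right) = -144 - 1008 = -1152$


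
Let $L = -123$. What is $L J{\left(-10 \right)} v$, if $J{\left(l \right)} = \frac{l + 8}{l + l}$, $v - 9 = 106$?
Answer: $- \frac{2829}{2} \approx -1414.5$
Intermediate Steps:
$v = 115$ ($v = 9 + 106 = 115$)
$J{\left(l \right)} = \frac{8 + l}{2 l}$
$L J{\left(-10 \right)} v = - 123 \frac{8 - 10}{2 \left(-10\right)} 115 = - 123 \cdot \frac{1}{2} \left(- \frac{1}{10}\right) \left(-2\right) 115 = \left(-123\right) \frac{1}{10} \cdot 115 = \left(- \frac{123}{10}\right) 115 = - \frac{2829}{2}$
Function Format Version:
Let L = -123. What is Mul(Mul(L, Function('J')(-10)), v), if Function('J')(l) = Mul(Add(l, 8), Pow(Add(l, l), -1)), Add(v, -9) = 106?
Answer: Rational(-2829, 2) ≈ -1414.5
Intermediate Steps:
v = 115 (v = Add(9, 106) = 115)
Function('J')(l) = Mul(Rational(1, 2), Pow(l, -1), Add(8, l)) (Function('J')(l) = Mul(Add(8, l), Pow(Mul(2, l), -1)) = Mul(Add(8, l), Mul(Rational(1, 2), Pow(l, -1))) = Mul(Rational(1, 2), Pow(l, -1), Add(8, l)))
Mul(Mul(L, Function('J')(-10)), v) = Mul(Mul(-123, Mul(Rational(1, 2), Pow(-10, -1), Add(8, -10))), 115) = Mul(Mul(-123, Mul(Rational(1, 2), Rational(-1, 10), -2)), 115) = Mul(Mul(-123, Rational(1, 10)), 115) = Mul(Rational(-123, 10), 115) = Rational(-2829, 2)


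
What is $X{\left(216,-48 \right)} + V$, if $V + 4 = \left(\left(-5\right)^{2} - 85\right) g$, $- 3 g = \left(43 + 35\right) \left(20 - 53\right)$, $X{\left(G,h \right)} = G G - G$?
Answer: $-5044$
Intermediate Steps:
$X{\left(G,h \right)} = G^{2} - G$
$g = 858$ ($g = - \frac{\left(43 + 35\right) \left(20 - 53\right)}{3} = - \frac{78 \left(-33\right)}{3} = \left(- \frac{1}{3}\right) \left(-2574\right) = 858$)
$V = -51484$ ($V = -4 + \left(\left(-5\right)^{2} - 85\right) 858 = -4 + \left(25 - 85\right) 858 = -4 - 51480 = -51484$)
$X{\left(216,-48 \right)} + V = 216 \left(-1 + 216\right) - 51484 = 216 \cdot 215 - 51484 = 46440 - 51484 = -5044$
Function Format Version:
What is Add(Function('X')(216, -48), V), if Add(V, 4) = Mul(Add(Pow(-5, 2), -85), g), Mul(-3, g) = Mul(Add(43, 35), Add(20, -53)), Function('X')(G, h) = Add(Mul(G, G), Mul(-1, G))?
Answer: -5044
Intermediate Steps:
Function('X')(G, h) = Add(Pow(G, 2), Mul(-1, G))
g = 858 (g = Mul(Rational(-1, 3), Mul(Add(43, 35), Add(20, -53))) = Mul(Rational(-1, 3), Mul(78, -33)) = Mul(Rational(-1, 3), -2574) = 858)
V = -51484 (V = Add(-4, Mul(Add(Pow(-5, 2), -85), 858)) = Add(-4, Mul(Add(25, -85), 858)) = Add(-4, Mul(-60, 858)) = Add(-4, -51480) = -51484)
Add(Function('X')(216, -48), V) = Add(Mul(216, Add(-1, 216)), -51484) = Add(Mul(216, 215), -51484) = Add(46440, -51484) = -5044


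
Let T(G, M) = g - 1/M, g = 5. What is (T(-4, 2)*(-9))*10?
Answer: -405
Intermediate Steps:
T(G, M) = 5 - 1/M
(T(-4, 2)*(-9))*10 = ((5 - 1/2)*(-9))*10 = ((9/2)*(-9))*10 = -81/2*10 = -405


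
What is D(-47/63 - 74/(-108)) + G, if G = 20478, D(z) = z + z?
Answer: 3870319/189 ≈ 20478.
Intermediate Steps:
D(z) = 2*z
D(-47/63 - 74/(-108)) + G = 2*(-47/63 - 74/(-108)) + 20478 = 2*(-47*1/63 - 74*(-1/108)) + 20478 = 2*(-47/63 + 37/54) + 20478 = 2*(-23/378) + 20478 = -23/189 + 20478 = 3870319/189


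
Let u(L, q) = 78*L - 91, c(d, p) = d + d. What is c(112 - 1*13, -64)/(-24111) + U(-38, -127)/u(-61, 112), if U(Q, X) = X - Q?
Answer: 131753/12990471 ≈ 0.010142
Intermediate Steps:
c(d, p) = 2*d
u(L, q) = -91 + 78*L
c(112 - 1*13, -64)/(-24111) + U(-38, -127)/u(-61, 112) = (2*(112 - 1*13))/(-24111) + (-127 - 1*(-38))/(-91 + 78*(-61)) = (2*(112 - 13))*(-1/24111) + (-127 + 38)/(-91 - 4758) = (2*99)*(-1/24111) - 89/(-4849) = 198*(-1/24111) - 89*(-1/4849) = -22/2679 + 89/4849 = 131753/12990471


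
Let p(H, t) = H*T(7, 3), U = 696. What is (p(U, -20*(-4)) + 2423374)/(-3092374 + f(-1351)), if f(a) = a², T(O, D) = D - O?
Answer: -2420590/1267173 ≈ -1.9102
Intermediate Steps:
p(H, t) = -4*H (p(H, t) = H*(3 - 1*7) = H*(3 - 7) = H*(-4) = -4*H)
(p(U, -20*(-4)) + 2423374)/(-3092374 + f(-1351)) = (-4*696 + 2423374)/(-3092374 + (-1351)²) = (-2784 + 2423374)/(-3092374 + 1825201) = 2420590/(-1267173) = 2420590*(-1/1267173) = -2420590/1267173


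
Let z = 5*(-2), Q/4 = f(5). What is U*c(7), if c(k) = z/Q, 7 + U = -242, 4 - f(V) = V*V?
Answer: -415/14 ≈ -29.643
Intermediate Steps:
f(V) = 4 - V² (f(V) = 4 - V*V = 4 - V²)
Q = -84 (Q = 4*(4 - 1*5²) = 4*(4 - 1*25) = 4*(4 - 25) = 4*(-21) = -84)
z = -10
U = -249 (U = -7 - 242 = -249)
c(k) = 5/42 (c(k) = -10/(-84) = -10*(-1/84) = 5/42)
U*c(7) = -249*5/42 = -415/14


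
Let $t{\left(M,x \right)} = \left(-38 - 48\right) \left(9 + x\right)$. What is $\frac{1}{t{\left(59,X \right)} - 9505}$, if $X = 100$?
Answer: $- \frac{1}{18879} \approx -5.2969 \cdot 10^{-5}$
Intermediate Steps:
$t{\left(M,x \right)} = -774 - 86 x$ ($t{\left(M,x \right)} = - 86 \left(9 + x\right) = -774 - 86 x$)
$\frac{1}{t{\left(59,X \right)} - 9505} = \frac{1}{\left(-774 - 8600\right) - 9505} = \frac{1}{-9374 - 9505} = \frac{1}{-18879} = - \frac{1}{18879}$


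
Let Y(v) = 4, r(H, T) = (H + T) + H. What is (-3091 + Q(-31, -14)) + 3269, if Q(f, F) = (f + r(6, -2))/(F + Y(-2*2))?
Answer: 1801/10 ≈ 180.10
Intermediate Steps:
r(H, T) = T + 2*H
Q(f, F) = (10 + f)/(4 + F) (Q(f, F) = (f + (-2 + 2*6))/(F + 4) = (f + (-2 + 12))/(4 + F) = (f + 10)/(4 + F) = (10 + f)/(4 + F))
(-3091 + Q(-31, -14)) + 3269 = (-3091 + (10 - 31)/(4 - 14)) + 3269 = (-3091 - 21/(-10)) + 3269 = (-3091 - ⅒*(-21)) + 3269 = (-3091 + 21/10) + 3269 = -30889/10 + 3269 = 1801/10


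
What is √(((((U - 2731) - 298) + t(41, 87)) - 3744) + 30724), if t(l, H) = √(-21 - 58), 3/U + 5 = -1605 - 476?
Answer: √(104220279338 + 4351396*I*√79)/2086 ≈ 154.76 + 0.028716*I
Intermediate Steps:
U = -3/2086 (U = 3/(-5 + (-1605 - 476)) = 3/(-5 - 2081) = 3/(-2086) = 3*(-1/2086) = -3/2086 ≈ -0.0014382)
t(l, H) = I*√79 (t(l, H) = √(-79) = I*√79)
√(((((U - 2731) - 298) + t(41, 87)) - 3744) + 30724) = √(((((-3/2086 - 2731) - 298) + I*√79) - 3744) + 30724) = √((((-5696869/2086 - 298) + I*√79) - 3744) + 30724) = √(((-6318497/2086 + I*√79) - 3744) + 30724) = √((-14128481/2086 + I*√79) + 30724) = √(49961783/2086 + I*√79)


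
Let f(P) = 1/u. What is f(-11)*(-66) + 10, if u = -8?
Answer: 73/4 ≈ 18.250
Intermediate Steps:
f(P) = -1/8 (f(P) = 1/(-8) = -1/8)
f(-11)*(-66) + 10 = -1/8*(-66) + 10 = 33/4 + 10 = 73/4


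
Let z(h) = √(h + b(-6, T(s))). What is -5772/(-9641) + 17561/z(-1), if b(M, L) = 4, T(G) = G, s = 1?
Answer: 5772/9641 + 17561*√3/3 ≈ 10139.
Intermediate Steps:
z(h) = √(4 + h) (z(h) = √(h + 4) = √(4 + h))
-5772/(-9641) + 17561/z(-1) = -5772/(-9641) + 17561/(√(4 - 1)) = -5772*(-1/9641) + 17561/(√3) = 5772/9641 + 17561*(√3/3) = 5772/9641 + 17561*√3/3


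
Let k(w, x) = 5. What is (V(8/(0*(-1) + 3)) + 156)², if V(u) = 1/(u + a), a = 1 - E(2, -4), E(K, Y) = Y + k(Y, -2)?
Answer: 1565001/64 ≈ 24453.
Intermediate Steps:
E(K, Y) = 5 + Y (E(K, Y) = Y + 5 = 5 + Y)
a = 0 (a = 1 - (5 - 4) = 1 - 1*1 = 1 - 1 = 0)
V(u) = 1/u (V(u) = 1/(u + 0) = 1/u)
(V(8/(0*(-1) + 3)) + 156)² = (1/(8/(0*(-1) + 3)) + 156)² = (1/(8/(0 + 3)) + 156)² = (1/(8/3) + 156)² = (3/8 + 156)² = (1251/8)² = 1565001/64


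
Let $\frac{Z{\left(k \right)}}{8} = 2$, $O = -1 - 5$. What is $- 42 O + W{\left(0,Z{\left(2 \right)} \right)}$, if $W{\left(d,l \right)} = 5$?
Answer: $257$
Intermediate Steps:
$O = -6$ ($O = -1 - 5 = -6$)
$Z{\left(k \right)} = 16$ ($Z{\left(k \right)} = 8 \cdot 2 = 16$)
$- 42 O + W{\left(0,Z{\left(2 \right)} \right)} = \left(-42\right) \left(-6\right) + 5 = 252 + 5 = 257$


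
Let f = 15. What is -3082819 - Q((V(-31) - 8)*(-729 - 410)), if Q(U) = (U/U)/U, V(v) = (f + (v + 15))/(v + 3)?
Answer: -783026777571/253997 ≈ -3.0828e+6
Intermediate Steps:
V(v) = (30 + v)/(3 + v) (V(v) = (15 + (v + 15))/(v + 3) = (15 + (15 + v))/(3 + v) = (30 + v)/(3 + v))
Q(U) = 1/U
-3082819 - Q((V(-31) - 8)*(-729 - 410)) = -3082819 - 1/(((30 - 31)/(3 - 31) - 8)*(-729 - 410)) = -3082819 - 1/((-1/(-28) - 8)*(-1139)) = -3082819 - 1/((-1/28*(-1) - 8)*(-1139)) = -3082819 - 1/((1/28 - 8)*(-1139)) = -3082819 - 1/((-223/28*(-1139))) = -3082819 - 1/253997/28 = -3082819 - 1*28/253997 = -3082819 - 28/253997 = -783026777571/253997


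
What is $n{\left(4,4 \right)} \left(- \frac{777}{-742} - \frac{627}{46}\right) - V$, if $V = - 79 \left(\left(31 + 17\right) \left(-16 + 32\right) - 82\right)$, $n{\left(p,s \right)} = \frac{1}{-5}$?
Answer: $\frac{330327769}{6095} \approx 54197.0$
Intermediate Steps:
$n{\left(p,s \right)} = - \frac{1}{5}$
$V = -54194$ ($V = - 79 \left(48 \cdot 16 - 82\right) = - 79 \left(768 - 82\right) = \left(-79\right) 686 = -54194$)
$n{\left(4,4 \right)} \left(- \frac{777}{-742} - \frac{627}{46}\right) - V = - \frac{- \frac{777}{-742} - \frac{627}{46}}{5} - -54194 = - \frac{\left(-777\right) \left(- \frac{1}{742}\right) - \frac{627}{46}}{5} + 54194 = - \frac{\frac{111}{106} - \frac{627}{46}}{5} + 54194 = \left(- \frac{1}{5}\right) \left(- \frac{15339}{1219}\right) + 54194 = \frac{15339}{6095} + 54194 = \frac{330327769}{6095}$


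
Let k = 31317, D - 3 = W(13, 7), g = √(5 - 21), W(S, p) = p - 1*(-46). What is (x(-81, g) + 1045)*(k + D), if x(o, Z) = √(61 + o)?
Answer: 32784785 + 62746*I*√5 ≈ 3.2785e+7 + 1.403e+5*I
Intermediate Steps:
W(S, p) = 46 + p (W(S, p) = p + 46 = 46 + p)
g = 4*I (g = √(-16) = 4*I ≈ 4.0*I)
D = 56 (D = 3 + (46 + 7) = 3 + 53 = 56)
(x(-81, g) + 1045)*(k + D) = (√(61 - 81) + 1045)*(31317 + 56) = (√(-20) + 1045)*31373 = (2*I*√5 + 1045)*31373 = (1045 + 2*I*√5)*31373 = 32784785 + 62746*I*√5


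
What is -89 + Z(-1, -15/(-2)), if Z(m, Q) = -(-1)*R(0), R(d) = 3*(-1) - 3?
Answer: -95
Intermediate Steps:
R(d) = -6 (R(d) = -3 - 3 = -6)
Z(m, Q) = -6 (Z(m, Q) = -(-1)*(-6) = -1*6 = -6)
-89 + Z(-1, -15/(-2)) = -89 - 6 = -95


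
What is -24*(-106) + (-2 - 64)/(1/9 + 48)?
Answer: 1100958/433 ≈ 2542.6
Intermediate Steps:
-24*(-106) + (-2 - 64)/(1/9 + 48) = 2544 - 66/(⅑ + 48) = 2544 - 66/433/9 = 2544 - 66*9/433 = 2544 - 594/433 = 1100958/433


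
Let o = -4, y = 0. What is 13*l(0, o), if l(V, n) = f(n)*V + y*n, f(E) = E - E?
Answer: 0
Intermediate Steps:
f(E) = 0
l(V, n) = 0 (l(V, n) = 0*V + 0*n = 0 + 0 = 0)
13*l(0, o) = 13*0 = 0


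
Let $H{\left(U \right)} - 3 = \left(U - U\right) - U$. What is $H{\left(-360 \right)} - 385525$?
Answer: $-385162$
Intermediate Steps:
$H{\left(U \right)} = 3 - U$ ($H{\left(U \right)} = 3 + \left(\left(U - U\right) - U\right) = 3 + \left(0 - U\right) = 3 - U$)
$H{\left(-360 \right)} - 385525 = \left(3 - -360\right) - 385525 = \left(3 + 360\right) - 385525 = 363 - 385525 = -385162$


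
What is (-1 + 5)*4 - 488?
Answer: -472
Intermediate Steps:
(-1 + 5)*4 - 488 = 4*4 - 488 = 16 - 488 = -472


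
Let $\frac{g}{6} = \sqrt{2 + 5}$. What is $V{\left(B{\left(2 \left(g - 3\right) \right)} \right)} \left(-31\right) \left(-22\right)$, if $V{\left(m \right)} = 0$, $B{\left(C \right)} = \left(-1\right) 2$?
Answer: $0$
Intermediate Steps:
$g = 6 \sqrt{7}$ ($g = 6 \sqrt{2 + 5} = 6 \sqrt{7} \approx 15.875$)
$B{\left(C \right)} = -2$
$V{\left(B{\left(2 \left(g - 3\right) \right)} \right)} \left(-31\right) \left(-22\right) = 0 \left(-31\right) \left(-22\right) = 0 \left(-22\right) = 0$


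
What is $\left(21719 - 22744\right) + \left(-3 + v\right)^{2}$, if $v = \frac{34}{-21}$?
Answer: $- \frac{442616}{441} \approx -1003.7$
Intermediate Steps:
$v = - \frac{34}{21}$ ($v = 34 \left(- \frac{1}{21}\right) = - \frac{34}{21} \approx -1.619$)
$\left(21719 - 22744\right) + \left(-3 + v\right)^{2} = \left(21719 - 22744\right) + \left(-3 - \frac{34}{21}\right)^{2} = -1025 + \left(- \frac{97}{21}\right)^{2} = -1025 + \frac{9409}{441} = - \frac{442616}{441}$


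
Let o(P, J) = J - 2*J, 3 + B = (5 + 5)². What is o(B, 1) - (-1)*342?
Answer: 341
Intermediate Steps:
B = 97 (B = -3 + (5 + 5)² = -3 + 10² = -3 + 100 = 97)
o(P, J) = -J
o(B, 1) - (-1)*342 = -1*1 - (-1)*342 = -1 - 1*(-342) = -1 + 342 = 341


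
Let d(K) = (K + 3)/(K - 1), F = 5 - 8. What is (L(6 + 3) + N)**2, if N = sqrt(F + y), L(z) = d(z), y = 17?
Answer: 65/4 + 3*sqrt(14) ≈ 27.475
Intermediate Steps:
F = -3
d(K) = (3 + K)/(-1 + K)
L(z) = (3 + z)/(-1 + z)
N = sqrt(14) (N = sqrt(-3 + 17) = sqrt(14) ≈ 3.7417)
(L(6 + 3) + N)**2 = ((3 + (6 + 3))/(-1 + (6 + 3)) + sqrt(14))**2 = ((3 + 9)/(-1 + 9) + sqrt(14))**2 = (12/8 + sqrt(14))**2 = ((1/8)*12 + sqrt(14))**2 = (3/2 + sqrt(14))**2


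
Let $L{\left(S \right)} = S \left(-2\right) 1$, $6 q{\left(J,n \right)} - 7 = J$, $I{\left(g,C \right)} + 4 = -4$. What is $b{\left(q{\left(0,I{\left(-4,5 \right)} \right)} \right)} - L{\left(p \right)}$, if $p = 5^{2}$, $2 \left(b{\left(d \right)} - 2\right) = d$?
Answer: $\frac{631}{12} \approx 52.583$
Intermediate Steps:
$I{\left(g,C \right)} = -8$ ($I{\left(g,C \right)} = -4 - 4 = -8$)
$q{\left(J,n \right)} = \frac{7}{6} + \frac{J}{6}$
$b{\left(d \right)} = 2 + \frac{d}{2}$
$p = 25$
$L{\left(S \right)} = - 2 S$ ($L{\left(S \right)} = - 2 S 1 = - 2 S$)
$b{\left(q{\left(0,I{\left(-4,5 \right)} \right)} \right)} - L{\left(p \right)} = \left(2 + \frac{\frac{7}{6} + \frac{1}{6} \cdot 0}{2}\right) - \left(-2\right) 25 = \left(2 + \frac{\frac{7}{6} + 0}{2}\right) - -50 = \left(2 + \frac{1}{2} \cdot \frac{7}{6}\right) + 50 = \left(2 + \frac{7}{12}\right) + 50 = \frac{31}{12} + 50 = \frac{631}{12}$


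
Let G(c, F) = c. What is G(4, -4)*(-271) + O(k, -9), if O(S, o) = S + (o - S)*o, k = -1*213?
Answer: -3133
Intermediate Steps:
k = -213
O(S, o) = S + o*(o - S)
G(4, -4)*(-271) + O(k, -9) = 4*(-271) + (-213 + (-9)² - 1*(-213)*(-9)) = -1084 + (-213 + 81 - 1917) = -1084 - 2049 = -3133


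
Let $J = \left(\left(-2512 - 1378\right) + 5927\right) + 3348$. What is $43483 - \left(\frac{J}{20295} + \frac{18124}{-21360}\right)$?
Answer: $\frac{104723252681}{2408340} \approx 43484.0$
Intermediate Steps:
$J = 5385$ ($J = \left(\left(-2512 - 1378\right) + 5927\right) + 3348 = \left(-3890 + 5927\right) + 3348 = 2037 + 3348 = 5385$)
$43483 - \left(\frac{J}{20295} + \frac{18124}{-21360}\right) = 43483 - \left(\frac{5385}{20295} + \frac{18124}{-21360}\right) = 43483 - \left(5385 \cdot \frac{1}{20295} + 18124 \left(- \frac{1}{21360}\right)\right) = 43483 - \left(\frac{359}{1353} - \frac{4531}{5340}\right) = 43483 - - \frac{1404461}{2408340} = 43483 + \frac{1404461}{2408340} = \frac{104723252681}{2408340}$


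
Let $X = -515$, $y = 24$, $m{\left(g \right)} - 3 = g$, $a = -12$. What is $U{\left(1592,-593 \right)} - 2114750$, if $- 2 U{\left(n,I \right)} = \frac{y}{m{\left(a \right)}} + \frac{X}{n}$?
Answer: $- \frac{20200077719}{9552} \approx -2.1147 \cdot 10^{6}$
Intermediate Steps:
$m{\left(g \right)} = 3 + g$
$U{\left(n,I \right)} = \frac{4}{3} + \frac{515}{2 n}$ ($U{\left(n,I \right)} = - \frac{\frac{24}{3 - 12} - \frac{515}{n}}{2} = - \frac{\frac{24}{-9} - \frac{515}{n}}{2} = - \frac{24 \left(- \frac{1}{9}\right) - \frac{515}{n}}{2} = - \frac{- \frac{8}{3} - \frac{515}{n}}{2} = \frac{4}{3} + \frac{515}{2 n}$)
$U{\left(1592,-593 \right)} - 2114750 = \frac{1545 + 8 \cdot 1592}{6 \cdot 1592} - 2114750 = \frac{1}{6} \cdot \frac{1}{1592} \left(1545 + 12736\right) - 2114750 = \frac{1}{6} \cdot \frac{1}{1592} \cdot 14281 - 2114750 = \frac{14281}{9552} - 2114750 = - \frac{20200077719}{9552}$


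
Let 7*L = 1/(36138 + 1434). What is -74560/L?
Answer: -19609578240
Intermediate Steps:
L = 1/263004 (L = 1/(7*(36138 + 1434)) = (1/7)/37572 = (1/7)*(1/37572) = 1/263004 ≈ 3.8022e-6)
-74560/L = -74560/1/263004 = -74560*263004 = -19609578240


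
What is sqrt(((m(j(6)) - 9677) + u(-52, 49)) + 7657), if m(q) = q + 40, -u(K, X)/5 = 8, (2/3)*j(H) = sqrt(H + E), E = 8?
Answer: sqrt(-8080 + 6*sqrt(14))/2 ≈ 44.882*I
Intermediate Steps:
j(H) = 3*sqrt(8 + H)/2 (j(H) = 3*sqrt(H + 8)/2 = 3*sqrt(8 + H)/2)
u(K, X) = -40 (u(K, X) = -5*8 = -40)
m(q) = 40 + q
sqrt(((m(j(6)) - 9677) + u(-52, 49)) + 7657) = sqrt((((40 + 3*sqrt(8 + 6)/2) - 9677) - 40) + 7657) = sqrt((((40 + 3*sqrt(14)/2) - 9677) - 40) + 7657) = sqrt(((-9637 + 3*sqrt(14)/2) - 40) + 7657) = sqrt((-9677 + 3*sqrt(14)/2) + 7657) = sqrt(-2020 + 3*sqrt(14)/2)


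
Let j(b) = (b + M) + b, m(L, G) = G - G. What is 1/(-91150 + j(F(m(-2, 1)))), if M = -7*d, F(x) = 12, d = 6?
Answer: -1/91168 ≈ -1.0969e-5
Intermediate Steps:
m(L, G) = 0
M = -42 (M = -7*6 = -42)
j(b) = -42 + 2*b (j(b) = (b - 42) + b = (-42 + b) + b = -42 + 2*b)
1/(-91150 + j(F(m(-2, 1)))) = 1/(-91150 + (-42 + 2*12)) = 1/(-91150 + (-42 + 24)) = 1/(-91150 - 18) = 1/(-91168) = -1/91168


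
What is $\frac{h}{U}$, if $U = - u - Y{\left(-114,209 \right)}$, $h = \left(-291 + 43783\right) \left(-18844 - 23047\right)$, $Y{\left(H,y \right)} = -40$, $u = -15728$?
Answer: $- \frac{455480843}{3942} \approx -1.1555 \cdot 10^{5}$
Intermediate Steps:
$h = -1821923372$ ($h = 43492 \left(-41891\right) = -1821923372$)
$U = 15768$ ($U = \left(-1\right) \left(-15728\right) - -40 = 15728 + 40 = 15768$)
$\frac{h}{U} = - \frac{1821923372}{15768} = \left(-1821923372\right) \frac{1}{15768} = - \frac{455480843}{3942}$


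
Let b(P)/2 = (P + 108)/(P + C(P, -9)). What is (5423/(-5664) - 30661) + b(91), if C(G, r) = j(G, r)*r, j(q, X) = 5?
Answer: -3993267385/130272 ≈ -30653.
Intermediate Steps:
C(G, r) = 5*r
b(P) = 2*(108 + P)/(-45 + P) (b(P) = 2*((P + 108)/(P + 5*(-9))) = 2*((108 + P)/(P - 45)) = 2*((108 + P)/(-45 + P)) = 2*(108 + P)/(-45 + P))
(5423/(-5664) - 30661) + b(91) = (5423/(-5664) - 30661) + 2*(108 + 91)/(-45 + 91) = (5423*(-1/5664) - 30661) + 2*199/46 = (-5423/5664 - 30661) + 2*(1/46)*199 = -173669327/5664 + 199/23 = -3993267385/130272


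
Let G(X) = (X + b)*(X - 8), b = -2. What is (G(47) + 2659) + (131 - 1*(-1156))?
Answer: 5701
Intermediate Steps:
G(X) = (-8 + X)*(-2 + X) (G(X) = (X - 2)*(X - 8) = (-2 + X)*(-8 + X) = (-8 + X)*(-2 + X))
(G(47) + 2659) + (131 - 1*(-1156)) = ((16 + 47² - 10*47) + 2659) + (131 - 1*(-1156)) = ((16 + 2209 - 470) + 2659) + (131 + 1156) = (1755 + 2659) + 1287 = 4414 + 1287 = 5701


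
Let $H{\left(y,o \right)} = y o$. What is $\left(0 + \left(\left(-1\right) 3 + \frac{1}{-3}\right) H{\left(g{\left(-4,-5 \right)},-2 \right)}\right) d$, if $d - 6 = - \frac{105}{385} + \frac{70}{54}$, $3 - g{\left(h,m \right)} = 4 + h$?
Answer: $\frac{41720}{297} \approx 140.47$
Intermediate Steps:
$g{\left(h,m \right)} = -1 - h$ ($g{\left(h,m \right)} = 3 - \left(4 + h\right) = -1 - h$)
$H{\left(y,o \right)} = o y$
$d = \frac{2086}{297}$ ($d = 6 + \left(- \frac{105}{385} + \frac{70}{54}\right) = 6 + \left(\left(-105\right) \frac{1}{385} + 70 \cdot \frac{1}{54}\right) = 6 + \left(- \frac{3}{11} + \frac{35}{27}\right) = 6 + \frac{304}{297} = \frac{2086}{297} \approx 7.0236$)
$\left(0 + \left(\left(-1\right) 3 + \frac{1}{-3}\right) H{\left(g{\left(-4,-5 \right)},-2 \right)}\right) d = \left(0 + \left(\left(-1\right) 3 + \frac{1}{-3}\right) \left(- 2 \left(-1 - -4\right)\right)\right) \frac{2086}{297} = \left(0 + \left(-3 - \frac{1}{3}\right) \left(- 2 \left(-1 + 4\right)\right)\right) \frac{2086}{297} = \left(0 - \frac{10 \left(\left(-2\right) 3\right)}{3}\right) \frac{2086}{297} = \left(0 - -20\right) \frac{2086}{297} = \left(0 + 20\right) \frac{2086}{297} = 20 \cdot \frac{2086}{297} = \frac{41720}{297}$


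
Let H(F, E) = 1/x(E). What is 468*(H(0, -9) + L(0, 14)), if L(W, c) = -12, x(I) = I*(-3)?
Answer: -16796/3 ≈ -5598.7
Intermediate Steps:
x(I) = -3*I
H(F, E) = -1/(3*E) (H(F, E) = 1/(-3*E) = -1/(3*E))
468*(H(0, -9) + L(0, 14)) = 468*(-1/3/(-9) - 12) = 468*(-1/3*(-1/9) - 12) = 468*(1/27 - 12) = 468*(-323/27) = -16796/3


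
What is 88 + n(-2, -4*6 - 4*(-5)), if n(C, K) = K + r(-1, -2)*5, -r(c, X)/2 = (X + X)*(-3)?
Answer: -36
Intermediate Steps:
r(c, X) = 12*X (r(c, X) = -2*(X + X)*(-3) = -2*2*X*(-3) = -(-12)*X = 12*X)
n(C, K) = -120 + K (n(C, K) = K + (12*(-2))*5 = K - 24*5 = K - 120 = -120 + K)
88 + n(-2, -4*6 - 4*(-5)) = 88 + (-120 + (-4*6 - 4*(-5))) = 88 + (-120 + (-24 + 20)) = 88 + (-120 - 4) = 88 - 124 = -36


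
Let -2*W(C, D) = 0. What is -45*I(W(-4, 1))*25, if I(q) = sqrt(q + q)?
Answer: 0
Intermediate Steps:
W(C, D) = 0 (W(C, D) = -1/2*0 = 0)
I(q) = sqrt(2)*sqrt(q) (I(q) = sqrt(2*q) = sqrt(2)*sqrt(q))
-45*I(W(-4, 1))*25 = -45*sqrt(2)*sqrt(0)*25 = -45*sqrt(2)*0*25 = -45*0*25 = 0*25 = 0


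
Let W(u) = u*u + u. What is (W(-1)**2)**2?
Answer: 0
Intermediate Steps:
W(u) = u + u**2 (W(u) = u**2 + u = u + u**2)
(W(-1)**2)**2 = ((-(1 - 1))**2)**2 = ((-1*0)**2)**2 = (0**2)**2 = 0**2 = 0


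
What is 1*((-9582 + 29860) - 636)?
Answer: 19642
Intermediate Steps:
1*((-9582 + 29860) - 636) = 1*(20278 - 636) = 1*19642 = 19642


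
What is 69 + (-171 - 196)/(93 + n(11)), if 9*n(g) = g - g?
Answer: 6050/93 ≈ 65.054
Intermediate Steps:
n(g) = 0 (n(g) = (g - g)/9 = (⅑)*0 = 0)
69 + (-171 - 196)/(93 + n(11)) = 69 + (-171 - 196)/(93 + 0) = 69 - 367/93 = 6050/93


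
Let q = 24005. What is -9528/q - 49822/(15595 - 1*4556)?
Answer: -1301156702/264991195 ≈ -4.9102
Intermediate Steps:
-9528/q - 49822/(15595 - 1*4556) = -9528/24005 - 49822/(15595 - 1*4556) = -9528*1/24005 - 49822/(15595 - 4556) = -9528/24005 - 49822/11039 = -1301156702/264991195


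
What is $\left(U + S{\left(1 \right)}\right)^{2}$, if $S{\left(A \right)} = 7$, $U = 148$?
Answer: $24025$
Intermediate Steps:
$\left(U + S{\left(1 \right)}\right)^{2} = \left(148 + 7\right)^{2} = 155^{2} = 24025$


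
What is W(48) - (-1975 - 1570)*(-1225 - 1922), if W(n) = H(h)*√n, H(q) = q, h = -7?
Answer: -11156115 - 28*√3 ≈ -1.1156e+7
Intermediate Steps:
W(n) = -7*√n
W(48) - (-1975 - 1570)*(-1225 - 1922) = -28*√3 - (-1975 - 1570)*(-1225 - 1922) = -28*√3 - (-3545)*(-3147) = -28*√3 - 1*11156115 = -28*√3 - 11156115 = -11156115 - 28*√3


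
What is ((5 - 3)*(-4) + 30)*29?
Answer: 638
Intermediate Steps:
((5 - 3)*(-4) + 30)*29 = (2*(-4) + 30)*29 = (-8 + 30)*29 = 22*29 = 638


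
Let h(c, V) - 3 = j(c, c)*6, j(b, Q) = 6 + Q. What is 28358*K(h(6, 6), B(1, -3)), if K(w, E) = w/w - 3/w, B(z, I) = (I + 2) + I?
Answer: 680592/25 ≈ 27224.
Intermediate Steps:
B(z, I) = 2 + 2*I (B(z, I) = (2 + I) + I = 2 + 2*I)
h(c, V) = 39 + 6*c (h(c, V) = 3 + (6 + c)*6 = 3 + (36 + 6*c) = 39 + 6*c)
K(w, E) = 1 - 3/w
28358*K(h(6, 6), B(1, -3)) = 28358*((-3 + (39 + 6*6))/(39 + 6*6)) = 28358*((-3 + (39 + 36))/(39 + 36)) = 28358*((-3 + 75)/75) = 28358*((1/75)*72) = 28358*(24/25) = 680592/25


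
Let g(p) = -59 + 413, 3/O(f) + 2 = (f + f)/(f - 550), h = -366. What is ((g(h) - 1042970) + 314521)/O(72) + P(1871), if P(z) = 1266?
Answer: 401359972/717 ≈ 5.5978e+5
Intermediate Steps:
O(f) = 3/(-2 + 2*f/(-550 + f)) (O(f) = 3/(-2 + (f + f)/(f - 550)) = 3/(-2 + (2*f)/(-550 + f)) = 3/(-2 + 2*f/(-550 + f)))
g(p) = 354
((g(h) - 1042970) + 314521)/O(72) + P(1871) = ((354 - 1042970) + 314521)/(-3/2 + (3/1100)*72) + 1266 = (-1042616 + 314521)/(-3/2 + 54/275) + 1266 = -728095/(-717/550) + 1266 = -728095*(-550/717) + 1266 = 400452250/717 + 1266 = 401359972/717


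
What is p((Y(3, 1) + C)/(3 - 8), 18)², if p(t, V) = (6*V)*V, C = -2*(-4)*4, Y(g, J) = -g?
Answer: 3779136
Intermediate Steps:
C = 32 (C = 8*4 = 32)
p(t, V) = 6*V²
p((Y(3, 1) + C)/(3 - 8), 18)² = (6*18²)² = (6*324)² = 1944² = 3779136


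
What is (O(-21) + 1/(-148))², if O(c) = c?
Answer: 9665881/21904 ≈ 441.28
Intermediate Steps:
(O(-21) + 1/(-148))² = (-21 + 1/(-148))² = (-21 - 1/148)² = (-3109/148)² = 9665881/21904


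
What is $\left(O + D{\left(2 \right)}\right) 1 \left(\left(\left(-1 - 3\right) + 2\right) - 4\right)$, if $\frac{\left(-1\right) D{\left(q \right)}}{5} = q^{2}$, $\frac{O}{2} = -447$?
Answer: $5484$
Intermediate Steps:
$O = -894$ ($O = 2 \left(-447\right) = -894$)
$D{\left(q \right)} = - 5 q^{2}$
$\left(O + D{\left(2 \right)}\right) 1 \left(\left(\left(-1 - 3\right) + 2\right) - 4\right) = \left(-894 - 5 \cdot 2^{2}\right) 1 \left(\left(\left(-1 - 3\right) + 2\right) - 4\right) = \left(-894 - 20\right) 1 \left(\left(-4 + 2\right) - 4\right) = \left(-894 - 20\right) 1 \left(-2 - 4\right) = - 914 \cdot 1 \left(-6\right) = \left(-914\right) \left(-6\right) = 5484$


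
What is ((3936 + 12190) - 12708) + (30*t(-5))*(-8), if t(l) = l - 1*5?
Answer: 5818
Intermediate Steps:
t(l) = -5 + l (t(l) = l - 5 = -5 + l)
((3936 + 12190) - 12708) + (30*t(-5))*(-8) = ((3936 + 12190) - 12708) + (30*(-5 - 5))*(-8) = (16126 - 12708) + (30*(-10))*(-8) = 3418 - 300*(-8) = 3418 + 2400 = 5818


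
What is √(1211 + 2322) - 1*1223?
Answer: -1223 + √3533 ≈ -1163.6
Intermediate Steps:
√(1211 + 2322) - 1*1223 = √3533 - 1223 = -1223 + √3533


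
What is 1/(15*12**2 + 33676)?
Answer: 1/35836 ≈ 2.7905e-5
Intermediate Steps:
1/(15*12**2 + 33676) = 1/(15*144 + 33676) = 1/(2160 + 33676) = 1/35836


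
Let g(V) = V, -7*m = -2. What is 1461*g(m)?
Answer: 2922/7 ≈ 417.43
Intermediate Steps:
m = 2/7 (m = -⅐*(-2) = 2/7 ≈ 0.28571)
1461*g(m) = 1461*(2/7) = 2922/7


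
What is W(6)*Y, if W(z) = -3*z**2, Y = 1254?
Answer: -135432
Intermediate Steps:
W(6)*Y = -3*6**2*1254 = -3*36*1254 = -108*1254 = -135432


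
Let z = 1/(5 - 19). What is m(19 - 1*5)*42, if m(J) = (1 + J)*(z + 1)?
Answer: 585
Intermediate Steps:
z = -1/14 (z = 1/(-14) = -1/14 ≈ -0.071429)
m(J) = 13/14 + 13*J/14 (m(J) = (1 + J)*(-1/14 + 1) = (1 + J)*(13/14) = 13/14 + 13*J/14)
m(19 - 1*5)*42 = (13/14 + 13*(19 - 1*5)/14)*42 = (13/14 + 13*(19 - 5)/14)*42 = (13/14 + (13/14)*14)*42 = (13/14 + 13)*42 = (195/14)*42 = 585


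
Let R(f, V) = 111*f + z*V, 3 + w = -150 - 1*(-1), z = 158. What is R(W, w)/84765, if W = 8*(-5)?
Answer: -28456/84765 ≈ -0.33570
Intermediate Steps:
W = -40
w = -152 (w = -3 + (-150 - 1*(-1)) = -3 + (-150 + 1) = -3 - 149 = -152)
R(f, V) = 111*f + 158*V
R(W, w)/84765 = (111*(-40) + 158*(-152))/84765 = (-4440 - 24016)*(1/84765) = -28456*1/84765 = -28456/84765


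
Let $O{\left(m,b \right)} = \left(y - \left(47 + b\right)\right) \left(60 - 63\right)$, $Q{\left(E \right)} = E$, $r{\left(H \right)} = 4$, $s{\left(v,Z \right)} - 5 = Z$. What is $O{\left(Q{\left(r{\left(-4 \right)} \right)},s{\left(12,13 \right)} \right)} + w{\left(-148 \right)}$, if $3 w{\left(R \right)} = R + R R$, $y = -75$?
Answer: $7672$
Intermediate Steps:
$s{\left(v,Z \right)} = 5 + Z$
$w{\left(R \right)} = \frac{R}{3} + \frac{R^{2}}{3}$ ($w{\left(R \right)} = \frac{R + R R}{3} = \frac{R + R^{2}}{3} = \frac{R}{3} + \frac{R^{2}}{3}$)
$O{\left(m,b \right)} = 366 + 3 b$ ($O{\left(m,b \right)} = \left(-75 - \left(47 + b\right)\right) \left(60 - 63\right) = \left(-122 - b\right) \left(-3\right) = 366 + 3 b$)
$O{\left(Q{\left(r{\left(-4 \right)} \right)},s{\left(12,13 \right)} \right)} + w{\left(-148 \right)} = \left(366 + 3 \left(5 + 13\right)\right) + \frac{1}{3} \left(-148\right) \left(1 - 148\right) = \left(366 + 3 \cdot 18\right) + \frac{1}{3} \left(-148\right) \left(-147\right) = \left(366 + 54\right) + 7252 = 420 + 7252 = 7672$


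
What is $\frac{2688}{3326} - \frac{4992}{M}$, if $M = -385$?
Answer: $\frac{8819136}{640255} \approx 13.774$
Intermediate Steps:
$\frac{2688}{3326} - \frac{4992}{M} = \frac{2688}{3326} - \frac{4992}{-385} = 2688 \cdot \frac{1}{3326} - - \frac{4992}{385} = \frac{1344}{1663} + \frac{4992}{385} = \frac{8819136}{640255}$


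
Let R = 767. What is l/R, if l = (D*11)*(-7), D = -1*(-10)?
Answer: -770/767 ≈ -1.0039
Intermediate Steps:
D = 10
l = -770 (l = (10*11)*(-7) = 110*(-7) = -770)
l/R = -770/767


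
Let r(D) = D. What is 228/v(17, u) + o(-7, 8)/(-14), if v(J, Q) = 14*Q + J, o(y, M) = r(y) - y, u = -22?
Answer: -76/97 ≈ -0.78351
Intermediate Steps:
o(y, M) = 0 (o(y, M) = y - y = 0)
v(J, Q) = J + 14*Q
228/v(17, u) + o(-7, 8)/(-14) = 228/(17 + 14*(-22)) + 0/(-14) = 228/(17 - 308) + 0*(-1/14) = 228/(-291) + 0 = 228*(-1/291) + 0 = -76/97 + 0 = -76/97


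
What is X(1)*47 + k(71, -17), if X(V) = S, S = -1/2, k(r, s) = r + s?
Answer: 61/2 ≈ 30.500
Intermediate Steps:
S = -½ (S = -1*½ = -½ ≈ -0.50000)
X(V) = -½
X(1)*47 + k(71, -17) = -½*47 + (71 - 17) = -47/2 + 54 = 61/2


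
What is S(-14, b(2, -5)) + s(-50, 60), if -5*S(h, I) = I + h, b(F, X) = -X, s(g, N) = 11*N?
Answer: 3309/5 ≈ 661.80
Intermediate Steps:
S(h, I) = -I/5 - h/5 (S(h, I) = -(I + h)/5 = -I/5 - h/5)
S(-14, b(2, -5)) + s(-50, 60) = (-(-1)*(-5)/5 - 1/5*(-14)) + 11*60 = (-1/5*5 + 14/5) + 660 = (-1 + 14/5) + 660 = 9/5 + 660 = 3309/5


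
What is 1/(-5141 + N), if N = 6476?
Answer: 1/1335 ≈ 0.00074906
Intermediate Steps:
1/(-5141 + N) = 1/(-5141 + 6476) = 1/1335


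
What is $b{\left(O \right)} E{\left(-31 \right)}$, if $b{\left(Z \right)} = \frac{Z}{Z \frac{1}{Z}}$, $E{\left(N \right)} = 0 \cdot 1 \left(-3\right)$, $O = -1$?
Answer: $0$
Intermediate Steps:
$E{\left(N \right)} = 0$ ($E{\left(N \right)} = 0 \left(-3\right) = 0$)
$b{\left(Z \right)} = Z$ ($b{\left(Z \right)} = \frac{Z}{1} = Z 1 = Z$)
$b{\left(O \right)} E{\left(-31 \right)} = \left(-1\right) 0 = 0$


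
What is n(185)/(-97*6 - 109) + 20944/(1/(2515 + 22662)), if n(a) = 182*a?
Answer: 364369164138/691 ≈ 5.2731e+8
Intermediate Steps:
n(185)/(-97*6 - 109) + 20944/(1/(2515 + 22662)) = (182*185)/(-97*6 - 109) + 20944/(1/(2515 + 22662)) = 33670/(-582 - 109) + 20944/(1/25177) = 33670/(-691) + 20944/(1/25177) = 33670*(-1/691) + 20944*25177 = -33670/691 + 527307088 = 364369164138/691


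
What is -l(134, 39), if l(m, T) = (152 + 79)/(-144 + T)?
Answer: 11/5 ≈ 2.2000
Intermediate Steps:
l(m, T) = 231/(-144 + T)
-l(134, 39) = -231/(-144 + 39) = -231/(-105) = -231*(-1)/105 = -1*(-11/5) = 11/5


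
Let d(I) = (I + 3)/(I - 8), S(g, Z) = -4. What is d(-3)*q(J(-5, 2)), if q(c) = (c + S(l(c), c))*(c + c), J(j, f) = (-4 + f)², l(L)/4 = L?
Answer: 0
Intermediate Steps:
l(L) = 4*L
q(c) = 2*c*(-4 + c) (q(c) = (c - 4)*(c + c) = (-4 + c)*(2*c) = 2*c*(-4 + c))
d(I) = (3 + I)/(-8 + I)
d(-3)*q(J(-5, 2)) = ((3 - 3)/(-8 - 3))*(2*(-4 + 2)²*(-4 + (-4 + 2)²)) = (0/(-11))*(2*(-2)²*(-4 + (-2)²)) = (-1/11*0)*(2*4*(-4 + 4)) = 0*(2*4*0) = 0*0 = 0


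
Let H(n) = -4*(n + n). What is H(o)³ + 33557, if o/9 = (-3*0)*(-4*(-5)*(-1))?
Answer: 33557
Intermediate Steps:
o = 0 (o = 9*((-3*0)*(-4*(-5)*(-1))) = 9*(0*(20*(-1))) = 9*(0*(-20)) = 9*0 = 0)
H(n) = -8*n
H(o)³ + 33557 = (-8*0)³ + 33557 = 0³ + 33557 = 0 + 33557 = 33557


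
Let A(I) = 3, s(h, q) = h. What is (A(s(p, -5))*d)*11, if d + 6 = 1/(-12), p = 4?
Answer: -803/4 ≈ -200.75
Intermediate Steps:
d = -73/12 (d = -6 + 1/(-12) = -6 - 1/12 = -73/12 ≈ -6.0833)
(A(s(p, -5))*d)*11 = (3*(-73/12))*11 = -73/4*11 = -803/4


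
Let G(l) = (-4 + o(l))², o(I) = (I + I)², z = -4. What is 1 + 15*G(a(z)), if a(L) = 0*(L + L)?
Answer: 241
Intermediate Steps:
o(I) = 4*I² (o(I) = (2*I)² = 4*I²)
a(L) = 0 (a(L) = 0*(2*L) = 0)
G(l) = (-4 + 4*l²)²
1 + 15*G(a(z)) = 1 + 15*(16*(-1 + 0²)²) = 1 + 15*(16*(-1 + 0)²) = 1 + 15*(16*(-1)²) = 1 + 15*(16*1) = 1 + 15*16 = 1 + 240 = 241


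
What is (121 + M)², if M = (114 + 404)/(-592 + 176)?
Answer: 620458281/43264 ≈ 14341.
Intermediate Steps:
M = -259/208 (M = 518/(-416) = 518*(-1/416) = -259/208 ≈ -1.2452)
(121 + M)² = (121 - 259/208)² = (24909/208)² = 620458281/43264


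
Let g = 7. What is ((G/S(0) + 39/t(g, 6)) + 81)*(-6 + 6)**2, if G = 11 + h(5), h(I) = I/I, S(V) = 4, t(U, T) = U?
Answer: 0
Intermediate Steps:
h(I) = 1
G = 12 (G = 11 + 1 = 12)
((G/S(0) + 39/t(g, 6)) + 81)*(-6 + 6)**2 = ((12/4 + 39/7) + 81)*(-6 + 6)**2 = ((12*(1/4) + 39*(1/7)) + 81)*0**2 = ((3 + 39/7) + 81)*0 = (60/7 + 81)*0 = (627/7)*0 = 0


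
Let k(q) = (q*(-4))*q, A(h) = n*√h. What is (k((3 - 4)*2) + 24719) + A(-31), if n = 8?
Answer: 24703 + 8*I*√31 ≈ 24703.0 + 44.542*I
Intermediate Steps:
A(h) = 8*√h
k(q) = -4*q² (k(q) = (-4*q)*q = -4*q²)
(k((3 - 4)*2) + 24719) + A(-31) = (-4*4*(3 - 4)² + 24719) + 8*√(-31) = (-4*(-1*2)² + 24719) + 8*(I*√31) = (-4*(-2)² + 24719) + 8*I*√31 = (-4*4 + 24719) + 8*I*√31 = (-16 + 24719) + 8*I*√31 = 24703 + 8*I*√31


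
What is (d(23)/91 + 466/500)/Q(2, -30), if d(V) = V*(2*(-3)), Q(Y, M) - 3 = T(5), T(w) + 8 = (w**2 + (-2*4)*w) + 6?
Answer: 13297/318500 ≈ 0.041749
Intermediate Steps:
T(w) = -2 + w**2 - 8*w (T(w) = -8 + ((w**2 + (-2*4)*w) + 6) = -8 + ((w**2 - 8*w) + 6) = -8 + (6 + w**2 - 8*w) = -2 + w**2 - 8*w)
Q(Y, M) = -14 (Q(Y, M) = 3 + (-2 + 5**2 - 8*5) = 3 + (-2 + 25 - 40) = 3 - 17 = -14)
d(V) = -6*V (d(V) = V*(-6) = -6*V)
(d(23)/91 + 466/500)/Q(2, -30) = (-6*23/91 + 466/500)/(-14) = (-138*1/91 + 466*(1/500))*(-1/14) = (-138/91 + 233/250)*(-1/14) = -13297/22750*(-1/14) = 13297/318500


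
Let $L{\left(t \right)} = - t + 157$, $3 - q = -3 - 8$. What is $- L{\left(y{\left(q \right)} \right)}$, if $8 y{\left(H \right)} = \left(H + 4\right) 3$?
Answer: $- \frac{601}{4} \approx -150.25$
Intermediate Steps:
$q = 14$ ($q = 3 - \left(-3 - 8\right) = 3 - -11 = 3 + 11 = 14$)
$y{\left(H \right)} = \frac{3}{2} + \frac{3 H}{8}$ ($y{\left(H \right)} = \frac{\left(H + 4\right) 3}{8} = \frac{\left(4 + H\right) 3}{8} = \frac{12 + 3 H}{8} = \frac{3}{2} + \frac{3 H}{8}$)
$L{\left(t \right)} = 157 - t$
$- L{\left(y{\left(q \right)} \right)} = - (157 - \left(\frac{3}{2} + \frac{3}{8} \cdot 14\right)) = - (157 - \left(\frac{3}{2} + \frac{21}{4}\right)) = - (157 - \frac{27}{4}) = \left(-1\right) \frac{601}{4} = - \frac{601}{4}$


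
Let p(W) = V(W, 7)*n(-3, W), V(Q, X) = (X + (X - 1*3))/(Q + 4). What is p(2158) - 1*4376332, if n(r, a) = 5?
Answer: -9461629729/2162 ≈ -4.3763e+6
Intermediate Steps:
V(Q, X) = (-3 + 2*X)/(4 + Q) (V(Q, X) = (X + (X - 3))/(4 + Q) = (X + (-3 + X))/(4 + Q) = (-3 + 2*X)/(4 + Q))
p(W) = 55/(4 + W) (p(W) = ((-3 + 2*7)/(4 + W))*5 = ((-3 + 14)/(4 + W))*5 = (11/(4 + W))*5 = 55/(4 + W))
p(2158) - 1*4376332 = 55/(4 + 2158) - 1*4376332 = 55/2162 - 4376332 = -9461629729/2162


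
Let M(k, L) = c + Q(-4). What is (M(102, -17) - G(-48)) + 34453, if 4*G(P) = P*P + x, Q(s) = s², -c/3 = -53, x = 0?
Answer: 34052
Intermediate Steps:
c = 159 (c = -3*(-53) = 159)
G(P) = P²/4 (G(P) = (P*P + 0)/4 = (P² + 0)/4 = P²/4)
M(k, L) = 175 (M(k, L) = 159 + (-4)² = 159 + 16 = 175)
(M(102, -17) - G(-48)) + 34453 = (175 - (-48)²/4) + 34453 = (175 - 2304/4) + 34453 = (175 - 1*576) + 34453 = (175 - 576) + 34453 = -401 + 34453 = 34052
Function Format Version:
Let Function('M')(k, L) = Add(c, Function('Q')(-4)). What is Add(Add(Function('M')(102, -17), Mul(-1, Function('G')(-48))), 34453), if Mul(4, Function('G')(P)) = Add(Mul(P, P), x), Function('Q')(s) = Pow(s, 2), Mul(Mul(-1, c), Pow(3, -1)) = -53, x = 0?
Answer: 34052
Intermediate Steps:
c = 159 (c = Mul(-3, -53) = 159)
Function('G')(P) = Mul(Rational(1, 4), Pow(P, 2)) (Function('G')(P) = Mul(Rational(1, 4), Add(Mul(P, P), 0)) = Mul(Rational(1, 4), Add(Pow(P, 2), 0)) = Mul(Rational(1, 4), Pow(P, 2)))
Function('M')(k, L) = 175 (Function('M')(k, L) = Add(159, Pow(-4, 2)) = Add(159, 16) = 175)
Add(Add(Function('M')(102, -17), Mul(-1, Function('G')(-48))), 34453) = Add(Add(175, Mul(-1, Mul(Rational(1, 4), Pow(-48, 2)))), 34453) = Add(Add(175, Mul(-1, Mul(Rational(1, 4), 2304))), 34453) = Add(Add(175, Mul(-1, 576)), 34453) = Add(Add(175, -576), 34453) = Add(-401, 34453) = 34052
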